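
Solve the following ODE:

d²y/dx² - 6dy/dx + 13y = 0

Characteristic equation: r² - 6r + 13 = 0
Roots: r = 3 ± 2i (complex conjugates)
General solution: y = e^(3x)(C₁cos(2x) + C₂sin(2x))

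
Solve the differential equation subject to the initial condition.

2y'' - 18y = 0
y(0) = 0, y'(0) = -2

General solution: y = C₁e^(3x) + C₂e^(-3x)
Applying ICs: C₁ = -1/3, C₂ = 1/3
Particular solution: y = -(1/3)e^(3x) + (1/3)e^(-3x)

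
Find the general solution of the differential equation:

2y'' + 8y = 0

Characteristic equation: 2r² + 8 = 0
Divide by 2: r² + 4 = 0
Roots: r = ±2i (complex conjugates)
General solution: y = C₁cos(2x) + C₂sin(2x)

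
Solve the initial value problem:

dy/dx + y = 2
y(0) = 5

General solution: y = 2 + Ce^(-x)
Applying y(0) = 5: C = 5 - 2 = 3
Particular solution: y = 2 + 3e^(-x)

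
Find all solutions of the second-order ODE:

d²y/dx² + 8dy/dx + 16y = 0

Characteristic equation: r² + 8r + 16 = 0
Factored: (r + 4)² = 0
Repeated root: r = -4
General solution: y = (C₁ + C₂x)e^(-4x)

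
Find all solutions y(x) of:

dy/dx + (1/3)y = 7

Using integrating factor method:

General solution: y = 21 + Ce^(-x/3)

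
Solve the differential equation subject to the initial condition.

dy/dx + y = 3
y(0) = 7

General solution: y = 3 + Ce^(-x)
Applying y(0) = 7: C = 7 - 3 = 4
Particular solution: y = 3 + 4e^(-x)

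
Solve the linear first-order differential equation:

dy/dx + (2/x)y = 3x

Using integrating factor method:

General solution: y = (3/4)x^2 + Cx^(-2)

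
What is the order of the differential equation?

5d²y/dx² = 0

The order is 2 (highest derivative is of order 2).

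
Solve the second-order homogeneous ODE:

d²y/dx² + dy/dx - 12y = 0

Characteristic equation: r² + r - 12 = 0
Roots: r = 3, -4 (distinct real)
General solution: y = C₁e^(3x) + C₂e^(-4x)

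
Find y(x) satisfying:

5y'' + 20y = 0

Characteristic equation: 5r² + 20 = 0
Divide by 5: r² + 4 = 0
Roots: r = ±2i (complex conjugates)
General solution: y = C₁cos(2x) + C₂sin(2x)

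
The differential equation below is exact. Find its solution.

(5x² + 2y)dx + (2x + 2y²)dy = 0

Verify exactness: ∂M/∂y = ∂N/∂x ✓
Find F(x,y) such that ∂F/∂x = M, ∂F/∂y = N
Solution: 5x³/3 + 2xy + 2y³/3 = C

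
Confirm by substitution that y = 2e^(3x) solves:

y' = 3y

Verification:
y = 2e^(3x)
y' = 6e^(3x)
3y = 6e^(3x)
y' = 3y ✓

Yes, it is a solution.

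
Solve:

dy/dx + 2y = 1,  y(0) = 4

General solution: y = 1/2 + Ce^(-2x)
Applying y(0) = 4: C = 4 - 1/2 = 7/2
Particular solution: y = 1/2 + (7/2)e^(-2x)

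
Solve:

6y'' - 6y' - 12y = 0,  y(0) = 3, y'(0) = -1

General solution: y = C₁e^(2x) + C₂e^(-x)
Applying ICs: C₁ = 2/3, C₂ = 7/3
Particular solution: y = (2/3)e^(2x) + (7/3)e^(-x)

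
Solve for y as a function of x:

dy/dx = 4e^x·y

Separating variables and integrating:
ln|y| = 4e^x + C

General solution: y = Ce^(4e^x)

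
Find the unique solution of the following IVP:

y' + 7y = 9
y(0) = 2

General solution: y = 9/7 + Ce^(-7x)
Applying y(0) = 2: C = 2 - 9/7 = 5/7
Particular solution: y = 9/7 + (5/7)e^(-7x)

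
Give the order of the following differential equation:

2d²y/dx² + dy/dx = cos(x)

The order is 2 (highest derivative is of order 2).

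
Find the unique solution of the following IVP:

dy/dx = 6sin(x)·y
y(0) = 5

General solution: y = Ce^(-6cos(x))
Applying IC y(0) = 5:
Particular solution: y = 5e^(6(1-cos(x)))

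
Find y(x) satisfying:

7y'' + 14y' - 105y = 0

Characteristic equation: 7r² + 14r - 105 = 0
Divide by 7: r² + 2r - 15 = 0
Roots: r = 3, -5 (distinct real)
General solution: y = C₁e^(3x) + C₂e^(-5x)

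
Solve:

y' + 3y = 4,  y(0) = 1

General solution: y = 4/3 + Ce^(-3x)
Applying y(0) = 1: C = 1 - 4/3 = -1/3
Particular solution: y = 4/3 - (1/3)e^(-3x)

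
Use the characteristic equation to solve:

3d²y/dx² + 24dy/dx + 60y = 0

Characteristic equation: 3r² + 24r + 60 = 0
Divide by 3: r² + 8r + 20 = 0
Roots: r = -4 ± 2i (complex conjugates)
General solution: y = e^(-4x)(C₁cos(2x) + C₂sin(2x))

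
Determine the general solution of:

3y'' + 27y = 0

Characteristic equation: 3r² + 27 = 0
Divide by 3: r² + 9 = 0
Roots: r = ±3i (complex conjugates)
General solution: y = C₁cos(3x) + C₂sin(3x)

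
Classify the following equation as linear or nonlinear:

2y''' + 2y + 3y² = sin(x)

Nonlinear (y² term)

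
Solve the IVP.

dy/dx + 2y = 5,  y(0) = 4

General solution: y = 5/2 + Ce^(-2x)
Applying y(0) = 4: C = 4 - 5/2 = 3/2
Particular solution: y = 5/2 + (3/2)e^(-2x)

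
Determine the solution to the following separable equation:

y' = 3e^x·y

Separating variables and integrating:
ln|y| = 3e^x + C

General solution: y = Ce^(3e^x)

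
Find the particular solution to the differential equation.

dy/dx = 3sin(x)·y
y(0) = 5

General solution: y = Ce^(-3cos(x))
Applying IC y(0) = 5:
Particular solution: y = 5e^(3(1-cos(x)))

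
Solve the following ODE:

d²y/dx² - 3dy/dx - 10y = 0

Characteristic equation: r² - 3r - 10 = 0
Roots: r = 5, -2 (distinct real)
General solution: y = C₁e^(5x) + C₂e^(-2x)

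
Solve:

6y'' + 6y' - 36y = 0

Characteristic equation: 6r² + 6r - 36 = 0
Divide by 6: r² + r - 6 = 0
Roots: r = 2, -3 (distinct real)
General solution: y = C₁e^(2x) + C₂e^(-3x)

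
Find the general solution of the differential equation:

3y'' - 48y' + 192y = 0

Characteristic equation: 3r² - 48r + 192 = 0
Divide by 3: r² - 16r + 64 = 0
Factored: (r - 8)² = 0
Repeated root: r = 8
General solution: y = (C₁ + C₂x)e^(8x)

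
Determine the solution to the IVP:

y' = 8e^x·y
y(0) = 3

General solution: y = Ce^(8e^x)
Applying IC y(0) = 3:
Particular solution: y = 3e^(8(e^x - 1))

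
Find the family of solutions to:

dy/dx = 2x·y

Separating variables and integrating:
ln|y| = x^2 + C

General solution: y = Ce^(x^2)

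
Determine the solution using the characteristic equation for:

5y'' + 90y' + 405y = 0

Characteristic equation: 5r² + 90r + 405 = 0
Divide by 5: r² + 18r + 81 = 0
Factored: (r + 9)² = 0
Repeated root: r = -9
General solution: y = (C₁ + C₂x)e^(-9x)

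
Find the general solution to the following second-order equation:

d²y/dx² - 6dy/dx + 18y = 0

Characteristic equation: r² - 6r + 18 = 0
Roots: r = 3 ± 3i (complex conjugates)
General solution: y = e^(3x)(C₁cos(3x) + C₂sin(3x))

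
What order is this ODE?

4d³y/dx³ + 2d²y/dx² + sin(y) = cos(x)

The order is 3 (highest derivative is of order 3).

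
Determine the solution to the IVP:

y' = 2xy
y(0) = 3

General solution: y = Ce^(x²)
Applying IC y(0) = 3:
Particular solution: y = 3e^(x²)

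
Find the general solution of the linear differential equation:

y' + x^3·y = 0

Using integrating factor method:

General solution: y = Ce^(-x^4/4)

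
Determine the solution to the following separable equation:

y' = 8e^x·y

Separating variables and integrating:
ln|y| = 8e^x + C

General solution: y = Ce^(8e^x)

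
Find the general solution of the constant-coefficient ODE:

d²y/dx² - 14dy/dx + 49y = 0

Characteristic equation: r² - 14r + 49 = 0
Factored: (r - 7)² = 0
Repeated root: r = 7
General solution: y = (C₁ + C₂x)e^(7x)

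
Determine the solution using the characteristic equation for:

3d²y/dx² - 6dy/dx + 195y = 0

Characteristic equation: 3r² - 6r + 195 = 0
Divide by 3: r² - 2r + 65 = 0
Roots: r = 1 ± 8i (complex conjugates)
General solution: y = e^x(C₁cos(8x) + C₂sin(8x))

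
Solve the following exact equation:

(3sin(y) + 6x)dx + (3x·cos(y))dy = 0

Verify exactness: ∂M/∂y = ∂N/∂x ✓
Find F(x,y) such that ∂F/∂x = M, ∂F/∂y = N
Solution: 3x·sin(y) + 3x² = C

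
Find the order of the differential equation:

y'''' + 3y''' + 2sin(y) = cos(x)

The order is 4 (highest derivative is of order 4).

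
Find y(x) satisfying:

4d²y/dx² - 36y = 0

Characteristic equation: 4r² - 36 = 0
Divide by 4: r² - 9 = 0
Roots: r = 3, -3 (distinct real)
General solution: y = C₁e^(3x) + C₂e^(-3x)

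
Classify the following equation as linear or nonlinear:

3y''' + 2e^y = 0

Nonlinear (e^y is nonlinear in y)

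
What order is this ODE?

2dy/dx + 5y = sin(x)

The order is 1 (highest derivative is of order 1).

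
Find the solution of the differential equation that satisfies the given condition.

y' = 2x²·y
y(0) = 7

General solution: y = Ce^(2x³/3)
Applying IC y(0) = 7:
Particular solution: y = 7e^(2x³/3)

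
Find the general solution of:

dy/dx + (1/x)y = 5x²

Using integrating factor method:

General solution: y = (5/4)x^3 + C/x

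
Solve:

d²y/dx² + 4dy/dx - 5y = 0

Characteristic equation: r² + 4r - 5 = 0
Roots: r = 1, -5 (distinct real)
General solution: y = C₁e^x + C₂e^(-5x)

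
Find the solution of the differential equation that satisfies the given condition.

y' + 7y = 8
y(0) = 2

General solution: y = 8/7 + Ce^(-7x)
Applying y(0) = 2: C = 2 - 8/7 = 6/7
Particular solution: y = 8/7 + (6/7)e^(-7x)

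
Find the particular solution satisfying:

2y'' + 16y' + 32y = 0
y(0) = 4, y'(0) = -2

General solution: y = (C₁ + C₂x)e^(-4x)
Repeated root r = -4
Applying ICs: C₁ = 4, C₂ = 14
Particular solution: y = (4 + 14x)e^(-4x)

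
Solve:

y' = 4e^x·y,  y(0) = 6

General solution: y = Ce^(4e^x)
Applying IC y(0) = 6:
Particular solution: y = 6e^(4(e^x - 1))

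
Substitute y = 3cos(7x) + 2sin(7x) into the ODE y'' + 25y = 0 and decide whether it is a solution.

Verification:
y'' = -147cos(7x) - 98sin(7x)
y'' + 25y ≠ 0 (frequency mismatch: got 49 instead of 25)

No, it is not a solution.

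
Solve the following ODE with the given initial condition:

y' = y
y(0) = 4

General solution: y = Ce^x
Applying IC y(0) = 4:
Particular solution: y = 4e^x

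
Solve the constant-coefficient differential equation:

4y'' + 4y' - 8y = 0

Characteristic equation: 4r² + 4r - 8 = 0
Divide by 4: r² + r - 2 = 0
Roots: r = 1, -2 (distinct real)
General solution: y = C₁e^x + C₂e^(-2x)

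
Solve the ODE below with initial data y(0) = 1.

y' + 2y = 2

General solution: y = 1 + Ce^(-2x)
Applying y(0) = 1: C = 1 - 1 = 0
Particular solution: y = 1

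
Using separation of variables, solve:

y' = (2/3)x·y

Separating variables and integrating:
ln|y| = x^2/3 + C

General solution: y = Ce^(x^2/3)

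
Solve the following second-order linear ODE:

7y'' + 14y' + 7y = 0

Characteristic equation: 7r² + 14r + 7 = 0
Divide by 7: r² + 2r + 1 = 0
Factored: (r + 1)² = 0
Repeated root: r = -1
General solution: y = (C₁ + C₂x)e^(-x)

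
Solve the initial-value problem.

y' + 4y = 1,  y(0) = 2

General solution: y = 1/4 + Ce^(-4x)
Applying y(0) = 2: C = 2 - 1/4 = 7/4
Particular solution: y = 1/4 + (7/4)e^(-4x)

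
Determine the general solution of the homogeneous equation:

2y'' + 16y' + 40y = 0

Characteristic equation: 2r² + 16r + 40 = 0
Divide by 2: r² + 8r + 20 = 0
Roots: r = -4 ± 2i (complex conjugates)
General solution: y = e^(-4x)(C₁cos(2x) + C₂sin(2x))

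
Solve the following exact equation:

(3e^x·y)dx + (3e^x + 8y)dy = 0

Verify exactness: ∂M/∂y = ∂N/∂x ✓
Find F(x,y) such that ∂F/∂x = M, ∂F/∂y = N
Solution: 3e^x·y + 4y² = C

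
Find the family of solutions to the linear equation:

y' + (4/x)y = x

Using integrating factor method:

General solution: y = (1/6)x^2 + Cx^(-4)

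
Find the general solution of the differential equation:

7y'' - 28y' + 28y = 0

Characteristic equation: 7r² - 28r + 28 = 0
Divide by 7: r² - 4r + 4 = 0
Factored: (r - 2)² = 0
Repeated root: r = 2
General solution: y = (C₁ + C₂x)e^(2x)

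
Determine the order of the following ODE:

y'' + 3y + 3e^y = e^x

The order is 2 (highest derivative is of order 2).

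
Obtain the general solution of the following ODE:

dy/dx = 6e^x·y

Separating variables and integrating:
ln|y| = 6e^x + C

General solution: y = Ce^(6e^x)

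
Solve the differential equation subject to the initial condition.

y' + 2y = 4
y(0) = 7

General solution: y = 2 + Ce^(-2x)
Applying y(0) = 7: C = 7 - 2 = 5
Particular solution: y = 2 + 5e^(-2x)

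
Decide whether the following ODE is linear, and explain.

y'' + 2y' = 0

Linear (y and its derivatives appear to the first power only, no products of y terms)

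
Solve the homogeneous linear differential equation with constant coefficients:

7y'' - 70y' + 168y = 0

Characteristic equation: 7r² - 70r + 168 = 0
Divide by 7: r² - 10r + 24 = 0
Roots: r = 4, 6 (distinct real)
General solution: y = C₁e^(4x) + C₂e^(6x)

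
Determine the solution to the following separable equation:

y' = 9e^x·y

Separating variables and integrating:
ln|y| = 9e^x + C

General solution: y = Ce^(9e^x)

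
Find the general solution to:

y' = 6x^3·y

Separating variables and integrating:
ln|y| = 3x^4/2 + C

General solution: y = Ce^(3x^4/2)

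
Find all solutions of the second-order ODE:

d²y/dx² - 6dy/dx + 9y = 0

Characteristic equation: r² - 6r + 9 = 0
Factored: (r - 3)² = 0
Repeated root: r = 3
General solution: y = (C₁ + C₂x)e^(3x)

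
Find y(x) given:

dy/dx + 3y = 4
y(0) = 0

General solution: y = 4/3 + Ce^(-3x)
Applying y(0) = 0: C = 0 - 4/3 = -4/3
Particular solution: y = 4/3 - (4/3)e^(-3x)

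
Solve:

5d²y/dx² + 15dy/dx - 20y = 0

Characteristic equation: 5r² + 15r - 20 = 0
Divide by 5: r² + 3r - 4 = 0
Roots: r = 1, -4 (distinct real)
General solution: y = C₁e^x + C₂e^(-4x)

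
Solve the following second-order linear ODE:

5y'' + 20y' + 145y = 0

Characteristic equation: 5r² + 20r + 145 = 0
Divide by 5: r² + 4r + 29 = 0
Roots: r = -2 ± 5i (complex conjugates)
General solution: y = e^(-2x)(C₁cos(5x) + C₂sin(5x))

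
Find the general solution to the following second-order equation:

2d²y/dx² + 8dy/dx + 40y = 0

Characteristic equation: 2r² + 8r + 40 = 0
Divide by 2: r² + 4r + 20 = 0
Roots: r = -2 ± 4i (complex conjugates)
General solution: y = e^(-2x)(C₁cos(4x) + C₂sin(4x))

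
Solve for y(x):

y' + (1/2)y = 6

Using integrating factor method:

General solution: y = 12 + Ce^(-x/2)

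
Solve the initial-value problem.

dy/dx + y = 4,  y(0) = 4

General solution: y = 4 + Ce^(-x)
Applying y(0) = 4: C = 4 - 4 = 0
Particular solution: y = 4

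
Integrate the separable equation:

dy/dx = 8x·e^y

Separating variables and integrating:
-e^(-y) = 4x² + C

General solution: y = -ln(C - 4x²)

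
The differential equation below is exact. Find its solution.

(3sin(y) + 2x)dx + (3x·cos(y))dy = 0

Verify exactness: ∂M/∂y = ∂N/∂x ✓
Find F(x,y) such that ∂F/∂x = M, ∂F/∂y = N
Solution: 3x·sin(y) + x² = C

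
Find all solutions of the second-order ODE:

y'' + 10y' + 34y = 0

Characteristic equation: r² + 10r + 34 = 0
Roots: r = -5 ± 3i (complex conjugates)
General solution: y = e^(-5x)(C₁cos(3x) + C₂sin(3x))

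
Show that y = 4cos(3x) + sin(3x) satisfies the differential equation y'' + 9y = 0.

Verification:
y'' = -36cos(3x) - 9sin(3x)
y'' + 9y = 0 ✓

Yes, it is a solution.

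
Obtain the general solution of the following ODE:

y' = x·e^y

Separating variables and integrating:
-e^(-y) = x²/2 + C

General solution: y = -ln(C - x²/2)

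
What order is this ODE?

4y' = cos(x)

The order is 1 (highest derivative is of order 1).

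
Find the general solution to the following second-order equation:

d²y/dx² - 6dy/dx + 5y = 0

Characteristic equation: r² - 6r + 5 = 0
Roots: r = 5, 1 (distinct real)
General solution: y = C₁e^(5x) + C₂e^x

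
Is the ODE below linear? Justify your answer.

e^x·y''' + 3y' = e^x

Yes. Linear (y and its derivatives appear to the first power only, no products of y terms)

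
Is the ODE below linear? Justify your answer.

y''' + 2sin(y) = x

No. Nonlinear (sin(y) is nonlinear in y)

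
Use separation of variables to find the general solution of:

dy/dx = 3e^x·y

Separating variables and integrating:
ln|y| = 3e^x + C

General solution: y = Ce^(3e^x)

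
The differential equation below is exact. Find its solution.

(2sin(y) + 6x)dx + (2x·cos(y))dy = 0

Verify exactness: ∂M/∂y = ∂N/∂x ✓
Find F(x,y) such that ∂F/∂x = M, ∂F/∂y = N
Solution: 2x·sin(y) + 3x² = C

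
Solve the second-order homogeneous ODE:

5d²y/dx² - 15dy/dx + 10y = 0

Characteristic equation: 5r² - 15r + 10 = 0
Divide by 5: r² - 3r + 2 = 0
Roots: r = 1, 2 (distinct real)
General solution: y = C₁e^x + C₂e^(2x)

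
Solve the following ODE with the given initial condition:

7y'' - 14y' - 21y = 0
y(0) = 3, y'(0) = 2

General solution: y = C₁e^(3x) + C₂e^(-x)
Applying ICs: C₁ = 5/4, C₂ = 7/4
Particular solution: y = (5/4)e^(3x) + (7/4)e^(-x)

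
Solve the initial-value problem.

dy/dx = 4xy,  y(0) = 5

General solution: y = Ce^(2x²)
Applying IC y(0) = 5:
Particular solution: y = 5e^(2x²)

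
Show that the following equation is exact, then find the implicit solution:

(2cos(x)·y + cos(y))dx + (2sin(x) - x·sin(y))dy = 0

Verify exactness: ∂M/∂y = ∂N/∂x ✓
Find F(x,y) such that ∂F/∂x = M, ∂F/∂y = N
Solution: 2sin(x)·y + x·cos(y) = C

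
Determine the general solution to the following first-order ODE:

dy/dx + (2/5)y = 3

Using integrating factor method:

General solution: y = 15/2 + Ce^(-2x/5)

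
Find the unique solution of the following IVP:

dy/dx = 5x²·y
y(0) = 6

General solution: y = Ce^(5x³/3)
Applying IC y(0) = 6:
Particular solution: y = 6e^(5x³/3)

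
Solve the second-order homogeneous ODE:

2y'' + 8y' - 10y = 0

Characteristic equation: 2r² + 8r - 10 = 0
Divide by 2: r² + 4r - 5 = 0
Roots: r = 1, -5 (distinct real)
General solution: y = C₁e^x + C₂e^(-5x)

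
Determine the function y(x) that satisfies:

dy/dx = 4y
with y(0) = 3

General solution: y = Ce^(4x)
Applying IC y(0) = 3:
Particular solution: y = 3e^(4x)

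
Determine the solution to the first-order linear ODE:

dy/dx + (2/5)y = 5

Using integrating factor method:

General solution: y = 25/2 + Ce^(-2x/5)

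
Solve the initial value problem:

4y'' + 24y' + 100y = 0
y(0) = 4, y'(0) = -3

General solution: y = e^(-3x)(C₁cos(4x) + C₂sin(4x))
Complex roots r = -3 ± 4i
Applying ICs: C₁ = 4, C₂ = 9/4
Particular solution: y = e^(-3x)(4cos(4x) + (9/4)sin(4x))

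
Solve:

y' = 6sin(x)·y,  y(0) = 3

General solution: y = Ce^(-6cos(x))
Applying IC y(0) = 3:
Particular solution: y = 3e^(6(1-cos(x)))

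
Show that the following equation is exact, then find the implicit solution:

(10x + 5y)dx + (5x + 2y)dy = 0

Verify exactness: ∂M/∂y = ∂N/∂x ✓
Find F(x,y) such that ∂F/∂x = M, ∂F/∂y = N
Solution: 5x² + 5xy + y² = C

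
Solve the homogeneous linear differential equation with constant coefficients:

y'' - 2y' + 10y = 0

Characteristic equation: r² - 2r + 10 = 0
Roots: r = 1 ± 3i (complex conjugates)
General solution: y = e^x(C₁cos(3x) + C₂sin(3x))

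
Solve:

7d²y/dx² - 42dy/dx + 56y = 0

Characteristic equation: 7r² - 42r + 56 = 0
Divide by 7: r² - 6r + 8 = 0
Roots: r = 2, 4 (distinct real)
General solution: y = C₁e^(2x) + C₂e^(4x)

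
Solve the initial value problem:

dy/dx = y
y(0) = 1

General solution: y = Ce^x
Applying IC y(0) = 1:
Particular solution: y = e^x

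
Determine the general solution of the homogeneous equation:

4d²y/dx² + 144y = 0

Characteristic equation: 4r² + 144 = 0
Divide by 4: r² + 36 = 0
Roots: r = ±6i (complex conjugates)
General solution: y = C₁cos(6x) + C₂sin(6x)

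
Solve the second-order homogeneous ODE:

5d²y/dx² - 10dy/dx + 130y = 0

Characteristic equation: 5r² - 10r + 130 = 0
Divide by 5: r² - 2r + 26 = 0
Roots: r = 1 ± 5i (complex conjugates)
General solution: y = e^x(C₁cos(5x) + C₂sin(5x))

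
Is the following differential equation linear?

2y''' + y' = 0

Yes. Linear (y and its derivatives appear to the first power only, no products of y terms)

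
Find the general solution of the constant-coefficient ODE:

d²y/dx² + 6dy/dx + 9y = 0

Characteristic equation: r² + 6r + 9 = 0
Factored: (r + 3)² = 0
Repeated root: r = -3
General solution: y = (C₁ + C₂x)e^(-3x)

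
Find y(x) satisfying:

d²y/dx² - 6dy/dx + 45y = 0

Characteristic equation: r² - 6r + 45 = 0
Roots: r = 3 ± 6i (complex conjugates)
General solution: y = e^(3x)(C₁cos(6x) + C₂sin(6x))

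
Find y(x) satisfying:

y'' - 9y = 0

Characteristic equation: r² - 9 = 0
Roots: r = 3, -3 (distinct real)
General solution: y = C₁e^(3x) + C₂e^(-3x)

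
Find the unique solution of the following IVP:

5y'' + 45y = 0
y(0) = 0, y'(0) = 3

General solution: y = C₁cos(3x) + C₂sin(3x)
Complex roots r = ±3i
Applying ICs: C₁ = 0, C₂ = 1
Particular solution: y = sin(3x)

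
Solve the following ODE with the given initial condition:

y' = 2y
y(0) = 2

General solution: y = Ce^(2x)
Applying IC y(0) = 2:
Particular solution: y = 2e^(2x)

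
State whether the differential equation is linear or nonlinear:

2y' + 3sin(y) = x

Nonlinear (sin(y) is nonlinear in y)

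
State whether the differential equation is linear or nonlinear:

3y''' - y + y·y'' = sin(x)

Nonlinear (y·y'' term)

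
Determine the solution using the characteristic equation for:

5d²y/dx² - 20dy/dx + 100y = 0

Characteristic equation: 5r² - 20r + 100 = 0
Divide by 5: r² - 4r + 20 = 0
Roots: r = 2 ± 4i (complex conjugates)
General solution: y = e^(2x)(C₁cos(4x) + C₂sin(4x))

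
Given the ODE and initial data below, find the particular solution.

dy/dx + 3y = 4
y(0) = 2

General solution: y = 4/3 + Ce^(-3x)
Applying y(0) = 2: C = 2 - 4/3 = 2/3
Particular solution: y = 4/3 + (2/3)e^(-3x)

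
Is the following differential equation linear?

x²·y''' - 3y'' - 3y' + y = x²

Yes. Linear (y and its derivatives appear to the first power only, no products of y terms)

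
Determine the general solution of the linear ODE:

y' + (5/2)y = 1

Using integrating factor method:

General solution: y = 2/5 + Ce^(-5x/2)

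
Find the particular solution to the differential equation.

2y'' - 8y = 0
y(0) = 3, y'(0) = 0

General solution: y = C₁e^(2x) + C₂e^(-2x)
Applying ICs: C₁ = 3/2, C₂ = 3/2
Particular solution: y = (3/2)e^(2x) + (3/2)e^(-2x)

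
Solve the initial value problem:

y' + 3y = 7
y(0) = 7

General solution: y = 7/3 + Ce^(-3x)
Applying y(0) = 7: C = 7 - 7/3 = 14/3
Particular solution: y = 7/3 + (14/3)e^(-3x)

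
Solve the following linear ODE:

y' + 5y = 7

Using integrating factor method:

General solution: y = 7/5 + Ce^(-5x)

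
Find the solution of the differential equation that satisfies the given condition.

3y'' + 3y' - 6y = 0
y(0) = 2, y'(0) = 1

General solution: y = C₁e^x + C₂e^(-2x)
Applying ICs: C₁ = 5/3, C₂ = 1/3
Particular solution: y = (5/3)e^x + (1/3)e^(-2x)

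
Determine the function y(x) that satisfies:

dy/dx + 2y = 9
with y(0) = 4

General solution: y = 9/2 + Ce^(-2x)
Applying y(0) = 4: C = 4 - 9/2 = -1/2
Particular solution: y = 9/2 - (1/2)e^(-2x)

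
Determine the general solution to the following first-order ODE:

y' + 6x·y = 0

Using integrating factor method:

General solution: y = Ce^(-3x^2)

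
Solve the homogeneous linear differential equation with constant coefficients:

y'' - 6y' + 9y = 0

Characteristic equation: r² - 6r + 9 = 0
Factored: (r - 3)² = 0
Repeated root: r = 3
General solution: y = (C₁ + C₂x)e^(3x)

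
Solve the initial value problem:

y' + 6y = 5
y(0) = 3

General solution: y = 5/6 + Ce^(-6x)
Applying y(0) = 3: C = 3 - 5/6 = 13/6
Particular solution: y = 5/6 + (13/6)e^(-6x)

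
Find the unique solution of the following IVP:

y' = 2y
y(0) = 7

General solution: y = Ce^(2x)
Applying IC y(0) = 7:
Particular solution: y = 7e^(2x)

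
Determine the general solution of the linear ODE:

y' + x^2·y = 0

Using integrating factor method:

General solution: y = Ce^(-x^3/3)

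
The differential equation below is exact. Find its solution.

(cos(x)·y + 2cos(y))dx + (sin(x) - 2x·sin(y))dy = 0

Verify exactness: ∂M/∂y = ∂N/∂x ✓
Find F(x,y) such that ∂F/∂x = M, ∂F/∂y = N
Solution: sin(x)·y + 2x·cos(y) = C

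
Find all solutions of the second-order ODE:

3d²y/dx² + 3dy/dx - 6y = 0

Characteristic equation: 3r² + 3r - 6 = 0
Divide by 3: r² + r - 2 = 0
Roots: r = 1, -2 (distinct real)
General solution: y = C₁e^x + C₂e^(-2x)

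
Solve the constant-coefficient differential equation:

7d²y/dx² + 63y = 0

Characteristic equation: 7r² + 63 = 0
Divide by 7: r² + 9 = 0
Roots: r = ±3i (complex conjugates)
General solution: y = C₁cos(3x) + C₂sin(3x)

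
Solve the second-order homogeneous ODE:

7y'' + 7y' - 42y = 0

Characteristic equation: 7r² + 7r - 42 = 0
Divide by 7: r² + r - 6 = 0
Roots: r = 2, -3 (distinct real)
General solution: y = C₁e^(2x) + C₂e^(-3x)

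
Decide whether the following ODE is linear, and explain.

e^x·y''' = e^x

Linear (y and its derivatives appear to the first power only, no products of y terms)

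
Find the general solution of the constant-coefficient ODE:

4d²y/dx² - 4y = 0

Characteristic equation: 4r² - 4 = 0
Divide by 4: r² - 1 = 0
Roots: r = 1, -1 (distinct real)
General solution: y = C₁e^x + C₂e^(-x)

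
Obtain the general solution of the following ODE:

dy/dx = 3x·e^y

Separating variables and integrating:
-e^(-y) = 3x²/2 + C

General solution: y = -ln(C - 3x²/2)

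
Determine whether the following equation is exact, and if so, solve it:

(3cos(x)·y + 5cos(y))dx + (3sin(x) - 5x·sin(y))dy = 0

Verify exactness: ∂M/∂y = ∂N/∂x ✓
Find F(x,y) such that ∂F/∂x = M, ∂F/∂y = N
Solution: 3sin(x)·y + 5x·cos(y) = C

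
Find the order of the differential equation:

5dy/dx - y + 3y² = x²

The order is 1 (highest derivative is of order 1).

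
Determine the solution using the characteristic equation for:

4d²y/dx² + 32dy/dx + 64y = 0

Characteristic equation: 4r² + 32r + 64 = 0
Divide by 4: r² + 8r + 16 = 0
Factored: (r + 4)² = 0
Repeated root: r = -4
General solution: y = (C₁ + C₂x)e^(-4x)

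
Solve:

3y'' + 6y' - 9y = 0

Characteristic equation: 3r² + 6r - 9 = 0
Divide by 3: r² + 2r - 3 = 0
Roots: r = 1, -3 (distinct real)
General solution: y = C₁e^x + C₂e^(-3x)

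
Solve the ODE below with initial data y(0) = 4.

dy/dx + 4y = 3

General solution: y = 3/4 + Ce^(-4x)
Applying y(0) = 4: C = 4 - 3/4 = 13/4
Particular solution: y = 3/4 + (13/4)e^(-4x)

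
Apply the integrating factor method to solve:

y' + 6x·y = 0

Using integrating factor method:

General solution: y = Ce^(-3x^2)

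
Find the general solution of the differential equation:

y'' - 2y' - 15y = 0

Characteristic equation: r² - 2r - 15 = 0
Roots: r = 5, -3 (distinct real)
General solution: y = C₁e^(5x) + C₂e^(-3x)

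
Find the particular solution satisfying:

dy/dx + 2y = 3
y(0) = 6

General solution: y = 3/2 + Ce^(-2x)
Applying y(0) = 6: C = 6 - 3/2 = 9/2
Particular solution: y = 3/2 + (9/2)e^(-2x)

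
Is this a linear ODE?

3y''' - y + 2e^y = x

No. Nonlinear (e^y is nonlinear in y)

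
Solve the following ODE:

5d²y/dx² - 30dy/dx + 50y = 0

Characteristic equation: 5r² - 30r + 50 = 0
Divide by 5: r² - 6r + 10 = 0
Roots: r = 3 ± i (complex conjugates)
General solution: y = e^(3x)(C₁cos(x) + C₂sin(x))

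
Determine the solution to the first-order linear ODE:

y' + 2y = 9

Using integrating factor method:

General solution: y = 9/2 + Ce^(-2x)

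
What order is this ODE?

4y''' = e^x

The order is 3 (highest derivative is of order 3).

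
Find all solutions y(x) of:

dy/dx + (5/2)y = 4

Using integrating factor method:

General solution: y = 8/5 + Ce^(-5x/2)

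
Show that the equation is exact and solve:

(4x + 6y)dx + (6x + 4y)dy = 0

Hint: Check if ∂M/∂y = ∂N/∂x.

Verify exactness: ∂M/∂y = ∂N/∂x ✓
Find F(x,y) such that ∂F/∂x = M, ∂F/∂y = N
Solution: 2x² + 6xy + 2y² = C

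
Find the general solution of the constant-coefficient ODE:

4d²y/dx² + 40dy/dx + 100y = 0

Characteristic equation: 4r² + 40r + 100 = 0
Divide by 4: r² + 10r + 25 = 0
Factored: (r + 5)² = 0
Repeated root: r = -5
General solution: y = (C₁ + C₂x)e^(-5x)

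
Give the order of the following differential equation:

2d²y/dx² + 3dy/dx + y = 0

The order is 2 (highest derivative is of order 2).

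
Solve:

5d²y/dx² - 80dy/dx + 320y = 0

Characteristic equation: 5r² - 80r + 320 = 0
Divide by 5: r² - 16r + 64 = 0
Factored: (r - 8)² = 0
Repeated root: r = 8
General solution: y = (C₁ + C₂x)e^(8x)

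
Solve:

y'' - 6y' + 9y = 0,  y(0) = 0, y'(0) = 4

General solution: y = (C₁ + C₂x)e^(3x)
Repeated root r = 3
Applying ICs: C₁ = 0, C₂ = 4
Particular solution: y = 4xe^(3x)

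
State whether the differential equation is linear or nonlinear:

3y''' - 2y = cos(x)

Linear (y and its derivatives appear to the first power only, no products of y terms)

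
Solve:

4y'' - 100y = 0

Characteristic equation: 4r² - 100 = 0
Divide by 4: r² - 25 = 0
Roots: r = 5, -5 (distinct real)
General solution: y = C₁e^(5x) + C₂e^(-5x)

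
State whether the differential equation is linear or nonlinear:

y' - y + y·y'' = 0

Nonlinear (y·y'' term)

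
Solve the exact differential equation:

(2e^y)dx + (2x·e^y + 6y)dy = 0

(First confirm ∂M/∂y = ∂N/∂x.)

Verify exactness: ∂M/∂y = ∂N/∂x ✓
Find F(x,y) such that ∂F/∂x = M, ∂F/∂y = N
Solution: 2x·e^y + 3y² = C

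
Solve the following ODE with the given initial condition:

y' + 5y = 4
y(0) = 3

General solution: y = 4/5 + Ce^(-5x)
Applying y(0) = 3: C = 3 - 4/5 = 11/5
Particular solution: y = 4/5 + (11/5)e^(-5x)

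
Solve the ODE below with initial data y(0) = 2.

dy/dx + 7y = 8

General solution: y = 8/7 + Ce^(-7x)
Applying y(0) = 2: C = 2 - 8/7 = 6/7
Particular solution: y = 8/7 + (6/7)e^(-7x)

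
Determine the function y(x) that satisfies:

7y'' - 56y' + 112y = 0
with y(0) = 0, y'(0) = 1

General solution: y = (C₁ + C₂x)e^(4x)
Repeated root r = 4
Applying ICs: C₁ = 0, C₂ = 1
Particular solution: y = xe^(4x)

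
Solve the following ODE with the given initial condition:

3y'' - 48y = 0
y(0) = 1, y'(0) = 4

General solution: y = C₁e^(4x) + C₂e^(-4x)
Applying ICs: C₁ = 1, C₂ = 0
Particular solution: y = e^(4x)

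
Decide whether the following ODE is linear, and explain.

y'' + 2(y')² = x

Nonlinear ((y')² term)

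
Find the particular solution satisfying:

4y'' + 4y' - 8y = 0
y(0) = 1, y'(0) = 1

General solution: y = C₁e^x + C₂e^(-2x)
Applying ICs: C₁ = 1, C₂ = 0
Particular solution: y = e^x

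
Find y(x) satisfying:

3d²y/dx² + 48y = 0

Characteristic equation: 3r² + 48 = 0
Divide by 3: r² + 16 = 0
Roots: r = ±4i (complex conjugates)
General solution: y = C₁cos(4x) + C₂sin(4x)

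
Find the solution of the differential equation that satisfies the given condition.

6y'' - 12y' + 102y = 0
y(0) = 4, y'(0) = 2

General solution: y = e^x(C₁cos(4x) + C₂sin(4x))
Complex roots r = 1 ± 4i
Applying ICs: C₁ = 4, C₂ = -1/2
Particular solution: y = e^x(4cos(4x) - (1/2)sin(4x))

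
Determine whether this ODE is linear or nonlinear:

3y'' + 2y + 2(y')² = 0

Nonlinear ((y')² term)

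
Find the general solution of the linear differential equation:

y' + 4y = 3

Using integrating factor method:

General solution: y = 3/4 + Ce^(-4x)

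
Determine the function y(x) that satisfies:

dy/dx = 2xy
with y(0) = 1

General solution: y = Ce^(x²)
Applying IC y(0) = 1:
Particular solution: y = e^(x²)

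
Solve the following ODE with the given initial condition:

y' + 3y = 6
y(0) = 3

General solution: y = 2 + Ce^(-3x)
Applying y(0) = 3: C = 3 - 2 = 1
Particular solution: y = 2 + e^(-3x)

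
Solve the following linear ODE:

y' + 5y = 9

Using integrating factor method:

General solution: y = 9/5 + Ce^(-5x)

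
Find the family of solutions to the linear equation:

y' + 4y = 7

Using integrating factor method:

General solution: y = 7/4 + Ce^(-4x)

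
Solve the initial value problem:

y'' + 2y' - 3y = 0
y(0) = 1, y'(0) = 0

General solution: y = C₁e^x + C₂e^(-3x)
Applying ICs: C₁ = 3/4, C₂ = 1/4
Particular solution: y = (3/4)e^x + (1/4)e^(-3x)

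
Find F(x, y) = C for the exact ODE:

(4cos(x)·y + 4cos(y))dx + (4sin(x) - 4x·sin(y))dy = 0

Verify exactness: ∂M/∂y = ∂N/∂x ✓
Find F(x,y) such that ∂F/∂x = M, ∂F/∂y = N
Solution: 4sin(x)·y + 4x·cos(y) = C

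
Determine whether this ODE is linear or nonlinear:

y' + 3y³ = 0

Nonlinear (y³ term)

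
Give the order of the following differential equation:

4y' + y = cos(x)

The order is 1 (highest derivative is of order 1).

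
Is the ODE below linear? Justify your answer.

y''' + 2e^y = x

No. Nonlinear (e^y is nonlinear in y)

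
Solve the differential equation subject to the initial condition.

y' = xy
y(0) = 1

General solution: y = Ce^(x²/2)
Applying IC y(0) = 1:
Particular solution: y = e^(x²/2)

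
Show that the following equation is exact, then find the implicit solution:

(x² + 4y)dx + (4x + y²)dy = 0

Verify exactness: ∂M/∂y = ∂N/∂x ✓
Find F(x,y) such that ∂F/∂x = M, ∂F/∂y = N
Solution: x³/3 + 4xy + y³/3 = C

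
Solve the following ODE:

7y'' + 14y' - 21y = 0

Characteristic equation: 7r² + 14r - 21 = 0
Divide by 7: r² + 2r - 3 = 0
Roots: r = 1, -3 (distinct real)
General solution: y = C₁e^x + C₂e^(-3x)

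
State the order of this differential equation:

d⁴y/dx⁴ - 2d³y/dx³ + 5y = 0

The order is 4 (highest derivative is of order 4).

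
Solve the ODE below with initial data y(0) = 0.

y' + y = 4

General solution: y = 4 + Ce^(-x)
Applying y(0) = 0: C = 0 - 4 = -4
Particular solution: y = 4 - 4e^(-x)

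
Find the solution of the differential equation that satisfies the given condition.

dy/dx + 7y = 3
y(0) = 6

General solution: y = 3/7 + Ce^(-7x)
Applying y(0) = 6: C = 6 - 3/7 = 39/7
Particular solution: y = 3/7 + (39/7)e^(-7x)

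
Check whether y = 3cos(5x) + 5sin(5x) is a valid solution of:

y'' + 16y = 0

Verification:
y'' = -75cos(5x) - 125sin(5x)
y'' + 16y ≠ 0 (frequency mismatch: got 25 instead of 16)

No, it is not a solution.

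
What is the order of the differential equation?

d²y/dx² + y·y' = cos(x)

The order is 2 (highest derivative is of order 2).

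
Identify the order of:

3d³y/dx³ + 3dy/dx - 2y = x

The order is 3 (highest derivative is of order 3).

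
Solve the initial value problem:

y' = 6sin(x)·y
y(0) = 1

General solution: y = Ce^(-6cos(x))
Applying IC y(0) = 1:
Particular solution: y = e^(6(1-cos(x)))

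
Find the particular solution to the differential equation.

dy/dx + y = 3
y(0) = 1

General solution: y = 3 + Ce^(-x)
Applying y(0) = 1: C = 1 - 3 = -2
Particular solution: y = 3 - 2e^(-x)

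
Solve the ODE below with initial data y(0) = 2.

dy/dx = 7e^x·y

General solution: y = Ce^(7e^x)
Applying IC y(0) = 2:
Particular solution: y = 2e^(7(e^x - 1))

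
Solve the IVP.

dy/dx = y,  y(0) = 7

General solution: y = Ce^x
Applying IC y(0) = 7:
Particular solution: y = 7e^x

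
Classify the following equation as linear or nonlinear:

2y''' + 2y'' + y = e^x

Linear (y and its derivatives appear to the first power only, no products of y terms)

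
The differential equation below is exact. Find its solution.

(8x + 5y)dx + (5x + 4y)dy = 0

Verify exactness: ∂M/∂y = ∂N/∂x ✓
Find F(x,y) such that ∂F/∂x = M, ∂F/∂y = N
Solution: 4x² + 5xy + 2y² = C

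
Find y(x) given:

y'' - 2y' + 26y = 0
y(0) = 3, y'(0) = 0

General solution: y = e^x(C₁cos(5x) + C₂sin(5x))
Complex roots r = 1 ± 5i
Applying ICs: C₁ = 3, C₂ = -3/5
Particular solution: y = e^x(3cos(5x) - (3/5)sin(5x))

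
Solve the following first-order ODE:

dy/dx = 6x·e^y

Separating variables and integrating:
-e^(-y) = 3x² + C

General solution: y = -ln(C - 3x²)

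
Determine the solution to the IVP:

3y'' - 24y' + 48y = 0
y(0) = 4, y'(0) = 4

General solution: y = (C₁ + C₂x)e^(4x)
Repeated root r = 4
Applying ICs: C₁ = 4, C₂ = -12
Particular solution: y = (4 - 12x)e^(4x)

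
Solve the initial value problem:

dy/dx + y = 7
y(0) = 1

General solution: y = 7 + Ce^(-x)
Applying y(0) = 1: C = 1 - 7 = -6
Particular solution: y = 7 - 6e^(-x)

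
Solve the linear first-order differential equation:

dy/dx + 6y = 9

Using integrating factor method:

General solution: y = 3/2 + Ce^(-6x)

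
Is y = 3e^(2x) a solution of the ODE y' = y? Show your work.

Verification:
y = 3e^(2x)
y' = 6e^(2x)
But y = 3e^(2x)
y' ≠ y — the derivative does not match

No, it is not a solution.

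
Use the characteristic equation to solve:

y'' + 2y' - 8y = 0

Characteristic equation: r² + 2r - 8 = 0
Roots: r = 2, -4 (distinct real)
General solution: y = C₁e^(2x) + C₂e^(-4x)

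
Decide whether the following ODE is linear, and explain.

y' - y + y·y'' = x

Nonlinear (y·y'' term)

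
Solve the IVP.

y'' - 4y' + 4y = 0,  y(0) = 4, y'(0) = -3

General solution: y = (C₁ + C₂x)e^(2x)
Repeated root r = 2
Applying ICs: C₁ = 4, C₂ = -11
Particular solution: y = (4 - 11x)e^(2x)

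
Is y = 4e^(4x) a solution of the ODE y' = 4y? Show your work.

Verification:
y = 4e^(4x)
y' = 16e^(4x)
4y = 16e^(4x)
y' = 4y ✓

Yes, it is a solution.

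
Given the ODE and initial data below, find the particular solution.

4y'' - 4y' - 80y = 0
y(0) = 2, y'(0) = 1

General solution: y = C₁e^(5x) + C₂e^(-4x)
Applying ICs: C₁ = 1, C₂ = 1
Particular solution: y = e^(5x) + e^(-4x)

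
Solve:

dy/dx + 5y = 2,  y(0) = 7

General solution: y = 2/5 + Ce^(-5x)
Applying y(0) = 7: C = 7 - 2/5 = 33/5
Particular solution: y = 2/5 + (33/5)e^(-5x)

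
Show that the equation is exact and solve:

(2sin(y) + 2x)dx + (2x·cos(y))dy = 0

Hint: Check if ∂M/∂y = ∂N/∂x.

Verify exactness: ∂M/∂y = ∂N/∂x ✓
Find F(x,y) such that ∂F/∂x = M, ∂F/∂y = N
Solution: 2x·sin(y) + x² = C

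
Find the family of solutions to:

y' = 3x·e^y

Separating variables and integrating:
-e^(-y) = 3x²/2 + C

General solution: y = -ln(C - 3x²/2)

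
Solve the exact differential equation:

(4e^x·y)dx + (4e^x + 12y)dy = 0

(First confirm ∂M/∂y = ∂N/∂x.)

Verify exactness: ∂M/∂y = ∂N/∂x ✓
Find F(x,y) such that ∂F/∂x = M, ∂F/∂y = N
Solution: 4e^x·y + 6y² = C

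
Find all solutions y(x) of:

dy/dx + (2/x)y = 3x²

Using integrating factor method:

General solution: y = (3/5)x^3 + Cx^(-2)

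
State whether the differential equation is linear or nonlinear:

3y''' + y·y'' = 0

Nonlinear (y·y'' term)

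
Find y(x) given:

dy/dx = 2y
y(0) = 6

General solution: y = Ce^(2x)
Applying IC y(0) = 6:
Particular solution: y = 6e^(2x)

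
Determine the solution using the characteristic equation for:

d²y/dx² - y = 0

Characteristic equation: r² - 1 = 0
Roots: r = 1, -1 (distinct real)
General solution: y = C₁e^x + C₂e^(-x)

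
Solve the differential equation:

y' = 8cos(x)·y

Separating variables and integrating:
ln|y| = 8sin(x) + C

General solution: y = Ce^(8sin(x))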